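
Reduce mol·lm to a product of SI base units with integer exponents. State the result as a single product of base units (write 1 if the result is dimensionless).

lm = cd.
Combining: mol·lm = mol · cd = mol·cd.

mol·cd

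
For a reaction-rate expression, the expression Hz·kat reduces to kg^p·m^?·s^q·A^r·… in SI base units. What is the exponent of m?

0

Hz = s⁻¹.
kat = s⁻¹·mol.
Combining: Hz·kat = s⁻¹ · (s⁻¹·mol) = s⁻²·mol.
The exponent of m is 0.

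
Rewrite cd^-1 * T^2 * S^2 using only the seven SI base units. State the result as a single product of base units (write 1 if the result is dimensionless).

T = Wb/m² (flux density = flux per area),
    = kg·s⁻²·A⁻¹.
So T² = kg²·s⁻⁴·A⁻².
S = 1/Ω (conductance is reciprocal resistance),
    = kg⁻¹·m⁻²·s³·A².
So S² = kg⁻²·m⁻⁴·s⁶·A⁴.
Combining: cd⁻¹·T²·S² = cd⁻¹ · (kg²·s⁻⁴·A⁻²) · (kg⁻²·m⁻⁴·s⁶·A⁴) = m⁻⁴·s²·A²·cd⁻¹.

m⁻⁴·s²·A²·cd⁻¹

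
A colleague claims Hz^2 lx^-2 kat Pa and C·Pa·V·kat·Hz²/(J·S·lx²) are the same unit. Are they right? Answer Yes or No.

Left side:
  Hz = s⁻¹.
  So Hz² = s⁻².
  lx = m⁻²·cd.
  So lx⁻² = m⁴·cd⁻².
  kat = s⁻¹·mol.
  Pa = kg·m⁻¹·s⁻².
  Combining: Hz²·lx⁻²·kat·Pa = s⁻² · (m⁴·cd⁻²) · (s⁻¹·mol) · (kg·m⁻¹·s⁻²) = kg·m³·s⁻⁵·mol·cd⁻².
Right side:
  J = kg·m²·s⁻².
  So J⁻¹ = kg⁻¹·m⁻²·s².
  C = s·A.
  Pa = kg·m⁻¹·s⁻².
  V = kg·m²·s⁻³·A⁻¹.
  kat = s⁻¹·mol.
  S = kg⁻¹·m⁻²·s³·A².
  So S⁻¹ = kg·m²·s⁻³·A⁻².
  Hz = s⁻¹.
  So Hz² = s⁻².
  lx = m⁻²·cd.
  So lx⁻² = m⁴·cd⁻².
  Combining: J⁻¹·C·Pa·V·kat·S⁻¹·Hz²·lx⁻² = (kg⁻¹·m⁻²·s²) · (s·A) · (kg·m⁻¹·s⁻²) · (kg·m²·s⁻³·A⁻¹) · (s⁻¹·mol) · (kg·m²·s⁻³·A⁻²) · s⁻² · (m⁴·cd⁻²) = kg²·m⁵·s⁻⁸·A⁻²·mol·cd⁻².
Left is kg·m³·s⁻⁵·mol·cd⁻²; right is kg²·m⁵·s⁻⁸·A⁻²·mol·cd⁻² — different.

No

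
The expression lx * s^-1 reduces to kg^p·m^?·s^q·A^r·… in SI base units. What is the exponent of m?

-2

lx = lm/m² (illuminance = luminous flux per area),
    = m⁻²·cd.
Combining: lx·s⁻¹ = (m⁻²·cd) · s⁻¹ = m⁻²·s⁻¹·cd.
The exponent of m is -2.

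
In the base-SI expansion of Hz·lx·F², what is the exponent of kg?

-2

Hz = 1/s = s⁻¹ (frequency is cycles per second).
lx = lm/m² (illuminance = luminous flux per area),
    = m⁻²·cd.
F = C/V (capacitance = charge per voltage),
    = A·s/(kg·m²·s⁻³·A⁻¹) (substituting C and V),
    = kg⁻¹·m⁻²·s⁴·A².
So F² = kg⁻²·m⁻⁴·s⁸·A⁴.
Combining: Hz·lx·F² = s⁻¹ · (m⁻²·cd) · (kg⁻²·m⁻⁴·s⁸·A⁴) = kg⁻²·m⁻⁶·s⁷·A⁴·cd.
The exponent of kg is -2.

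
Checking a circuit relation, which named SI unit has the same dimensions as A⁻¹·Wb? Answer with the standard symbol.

Wb = kg·m²·s⁻²·A⁻¹.
Combining: A⁻¹·Wb = A⁻¹ · (kg·m²·s⁻²·A⁻¹) = kg·m²·s⁻²·A⁻².
kg·m²·s⁻²·A⁻² is the base-SI form of the henry.

H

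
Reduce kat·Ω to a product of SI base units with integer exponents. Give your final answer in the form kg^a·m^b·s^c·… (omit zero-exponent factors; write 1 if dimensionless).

kat = s⁻¹·mol.
Ω = kg·m²·s⁻³·A⁻².
Combining: kat·Ω = (s⁻¹·mol) · (kg·m²·s⁻³·A⁻²) = kg·m²·s⁻⁴·A⁻²·mol.

kg·m²·s⁻⁴·A⁻²·mol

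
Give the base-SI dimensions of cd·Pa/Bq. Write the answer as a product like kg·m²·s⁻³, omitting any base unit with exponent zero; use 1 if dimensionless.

Pa = kg·m⁻¹·s⁻².
Bq = s⁻¹.
So Bq⁻¹ = s.
Combining: cd·Pa·Bq⁻¹ = cd · (kg·m⁻¹·s⁻²) · s = kg·m⁻¹·s⁻¹·cd.

kg·m⁻¹·s⁻¹·cd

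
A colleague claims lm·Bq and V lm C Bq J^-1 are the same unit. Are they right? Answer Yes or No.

Yes

Left side:
  lm = cd.
  Bq = s⁻¹.
  Combining: lm·Bq = cd · s⁻¹ = s⁻¹·cd.
Right side:
  V = W/A (potential = power per current),
      = kg·m²·s⁻³·A⁻¹.
  lm = cd·sr = cd (luminous flux; sr is dimensionless).
  C = A·s = s·A (charge = current × time).
  Bq = 1/s = s⁻¹ (activity is decays per second).
  J = N·m (work = force × distance),
      = kg·m²·s⁻².
  So J⁻¹ = kg⁻¹·m⁻²·s².
  Combining: V·lm·C·Bq·J⁻¹ = (kg·m²·s⁻³·A⁻¹) · cd · (s·A) · s⁻¹ · (kg⁻¹·m⁻²·s²) = s⁻¹·cd.
Both reduce to s⁻¹·cd.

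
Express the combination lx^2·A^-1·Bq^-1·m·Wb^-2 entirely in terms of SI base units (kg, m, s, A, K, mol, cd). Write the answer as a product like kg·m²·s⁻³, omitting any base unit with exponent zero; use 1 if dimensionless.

kg⁻²·m⁻⁷·s⁵·A·cd²

lx = m⁻²·cd.
So lx² = m⁻⁴·cd².
Bq = s⁻¹.
So Bq⁻¹ = s.
Wb = kg·m²·s⁻²·A⁻¹.
So Wb⁻² = kg⁻²·m⁻⁴·s⁴·A².
Combining: lx²·A⁻¹·Bq⁻¹·m·Wb⁻² = (m⁻⁴·cd²) · A⁻¹ · s · m · (kg⁻²·m⁻⁴·s⁴·A²) = kg⁻²·m⁻⁷·s⁵·A·cd².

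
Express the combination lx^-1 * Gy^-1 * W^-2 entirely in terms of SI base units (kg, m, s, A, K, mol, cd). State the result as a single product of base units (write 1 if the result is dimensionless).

lx = lm/m² (illuminance = luminous flux per area),
    = m⁻²·cd.
So lx⁻¹ = m²·cd⁻¹.
Gy = J/kg (absorbed dose = energy per mass),
    = m²·s⁻².
So Gy⁻¹ = m⁻²·s².
W = J/s (power = energy per time),
    = kg·m²·s⁻³.
So W⁻² = kg⁻²·m⁻⁴·s⁶.
Combining: lx⁻¹·Gy⁻¹·W⁻² = (m²·cd⁻¹) · (m⁻²·s²) · (kg⁻²·m⁻⁴·s⁶) = kg⁻²·m⁻⁴·s⁸·cd⁻¹.

kg⁻²·m⁻⁴·s⁸·cd⁻¹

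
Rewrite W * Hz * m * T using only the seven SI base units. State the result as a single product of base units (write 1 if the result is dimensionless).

kg²·m³·s⁻⁶·A⁻¹

W = J/s (power = energy per time),
    = kg·m²·s⁻³.
Hz = 1/s = s⁻¹ (frequency is cycles per second).
T = Wb/m² (flux density = flux per area),
    = kg·s⁻²·A⁻¹.
Combining: W·Hz·m·T = (kg·m²·s⁻³) · s⁻¹ · m · (kg·s⁻²·A⁻¹) = kg²·m³·s⁻⁶·A⁻¹.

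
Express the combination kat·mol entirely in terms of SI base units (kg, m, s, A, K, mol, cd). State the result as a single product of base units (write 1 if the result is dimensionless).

s⁻¹·mol²

kat = s⁻¹·mol.
Combining: kat·mol = (s⁻¹·mol) · mol = s⁻¹·mol².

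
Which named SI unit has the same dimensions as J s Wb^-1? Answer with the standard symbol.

C

J = N·m (work = force × distance),
    = kg·m²·s⁻².
Wb = V·s (flux: a volt is a weber per second),
    = kg·m²·s⁻²·A⁻¹.
So Wb⁻¹ = kg⁻¹·m⁻²·s²·A.
Combining: J·s·Wb⁻¹ = (kg·m²·s⁻²) · s · (kg⁻¹·m⁻²·s²·A) = s·A.
s·A is the base-SI form of the coulomb.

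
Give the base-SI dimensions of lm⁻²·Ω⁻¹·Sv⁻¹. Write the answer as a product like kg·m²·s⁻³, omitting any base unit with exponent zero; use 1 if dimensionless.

lm = cd.
So lm⁻² = cd⁻².
Ω = kg·m²·s⁻³·A⁻².
So Ω⁻¹ = kg⁻¹·m⁻²·s³·A².
Sv = m²·s⁻².
So Sv⁻¹ = m⁻²·s².
Combining: lm⁻²·Ω⁻¹·Sv⁻¹ = cd⁻² · (kg⁻¹·m⁻²·s³·A²) · (m⁻²·s²) = kg⁻¹·m⁻⁴·s⁵·A²·cd⁻².

kg⁻¹·m⁻⁴·s⁵·A²·cd⁻²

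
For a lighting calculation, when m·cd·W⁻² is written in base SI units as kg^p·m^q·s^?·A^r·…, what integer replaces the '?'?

W = kg·m²·s⁻³.
So W⁻² = kg⁻²·m⁻⁴·s⁶.
Combining: m·cd·W⁻² = m · cd · (kg⁻²·m⁻⁴·s⁶) = kg⁻²·m⁻³·s⁶·cd.
The exponent of s is 6.

6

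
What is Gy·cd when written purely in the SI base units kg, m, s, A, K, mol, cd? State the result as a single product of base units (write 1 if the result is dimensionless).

Gy = J/kg (absorbed dose = energy per mass),
    = m²·s⁻².
Combining: Gy·cd = (m²·s⁻²) · cd = m²·s⁻²·cd.

m²·s⁻²·cd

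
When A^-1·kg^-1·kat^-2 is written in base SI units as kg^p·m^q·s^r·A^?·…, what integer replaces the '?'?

-1

kat = s⁻¹·mol.
So kat⁻² = s²·mol⁻².
Combining: A⁻¹·kg⁻¹·kat⁻² = A⁻¹ · kg⁻¹ · (s²·mol⁻²) = kg⁻¹·s²·A⁻¹·mol⁻².
The exponent of A is -1.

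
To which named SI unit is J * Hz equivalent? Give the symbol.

J = N·m (work = force × distance),
    = kg·m²·s⁻².
Hz = 1/s = s⁻¹ (frequency is cycles per second).
Combining: J·Hz = (kg·m²·s⁻²) · s⁻¹ = kg·m²·s⁻³.
kg·m²·s⁻³ is the base-SI form of the watt.

W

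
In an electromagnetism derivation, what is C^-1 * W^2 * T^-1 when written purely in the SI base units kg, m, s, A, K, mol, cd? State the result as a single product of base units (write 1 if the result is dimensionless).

C = A·s = s·A (charge = current × time).
So C⁻¹ = s⁻¹·A⁻¹.
W = J/s (power = energy per time),
    = kg·m²·s⁻³.
So W² = kg²·m⁴·s⁻⁶.
T = Wb/m² (flux density = flux per area),
    = kg·s⁻²·A⁻¹.
So T⁻¹ = kg⁻¹·s²·A.
Combining: C⁻¹·W²·T⁻¹ = (s⁻¹·A⁻¹) · (kg²·m⁴·s⁻⁶) · (kg⁻¹·s²·A) = kg·m⁴·s⁻⁵.

kg·m⁴·s⁻⁵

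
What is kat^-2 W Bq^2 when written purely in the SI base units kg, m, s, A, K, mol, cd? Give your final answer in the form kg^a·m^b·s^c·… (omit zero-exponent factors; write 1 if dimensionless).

kat = s⁻¹·mol.
So kat⁻² = s²·mol⁻².
W = kg·m²·s⁻³.
Bq = s⁻¹.
So Bq² = s⁻².
Combining: kat⁻²·W·Bq² = (s²·mol⁻²) · (kg·m²·s⁻³) · s⁻² = kg·m²·s⁻³·mol⁻².

kg·m²·s⁻³·mol⁻²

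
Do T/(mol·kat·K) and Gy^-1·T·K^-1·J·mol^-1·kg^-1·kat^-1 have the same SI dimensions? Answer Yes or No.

Left side:
  kat = s⁻¹·mol.
  So kat⁻¹ = s·mol⁻¹.
  T = kg·s⁻²·A⁻¹.
  Combining: mol⁻¹·kat⁻¹·K⁻¹·T = mol⁻¹ · (s·mol⁻¹) · K⁻¹ · (kg·s⁻²·A⁻¹) = kg·s⁻¹·A⁻¹·K⁻¹·mol⁻².
Right side:
  Gy = J/kg (absorbed dose = energy per mass),
      = m²·s⁻².
  So Gy⁻¹ = m⁻²·s².
  T = Wb/m² (flux density = flux per area),
      = kg·s⁻²·A⁻¹.
  J = N·m (work = force × distance),
      = kg·m²·s⁻².
  kat = mol/s = s⁻¹·mol (catalytic activity).
  So kat⁻¹ = s·mol⁻¹.
  Combining: Gy⁻¹·T·K⁻¹·J·mol⁻¹·kg⁻¹·kat⁻¹ = (m⁻²·s²) · (kg·s⁻²·A⁻¹) · K⁻¹ · (kg·m²·s⁻²) · mol⁻¹ · kg⁻¹ · (s·mol⁻¹) = kg·s⁻¹·A⁻¹·K⁻¹·mol⁻².
Both reduce to kg·s⁻¹·A⁻¹·K⁻¹·mol⁻².

Yes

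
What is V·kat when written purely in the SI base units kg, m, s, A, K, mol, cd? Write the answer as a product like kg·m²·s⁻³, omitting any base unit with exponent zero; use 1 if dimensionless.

V = W/A (potential = power per current),
    = kg·m²·s⁻³·A⁻¹.
kat = mol/s = s⁻¹·mol (catalytic activity).
Combining: V·kat = (kg·m²·s⁻³·A⁻¹) · (s⁻¹·mol) = kg·m²·s⁻⁴·A⁻¹·mol.

kg·m²·s⁻⁴·A⁻¹·mol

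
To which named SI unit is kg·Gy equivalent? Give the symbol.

Gy = J/kg (absorbed dose = energy per mass),
    = m²·s⁻².
Combining: kg·Gy = kg · (m²·s⁻²) = kg·m²·s⁻².
kg·m²·s⁻² is the base-SI form of the joule.

J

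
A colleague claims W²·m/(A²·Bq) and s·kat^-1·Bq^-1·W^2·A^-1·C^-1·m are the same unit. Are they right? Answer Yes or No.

Left side:
  W = J/s (power = energy per time),
      = kg·m²·s⁻³.
  So W² = kg²·m⁴·s⁻⁶.
  Bq = 1/s = s⁻¹ (activity is decays per second).
  So Bq⁻¹ = s.
  Combining: W²·A⁻²·m·Bq⁻¹ = (kg²·m⁴·s⁻⁶) · A⁻² · m · s = kg²·m⁵·s⁻⁵·A⁻².
Right side:
  kat = s⁻¹·mol.
  So kat⁻¹ = s·mol⁻¹.
  Bq = s⁻¹.
  So Bq⁻¹ = s.
  W = kg·m²·s⁻³.
  So W² = kg²·m⁴·s⁻⁶.
  C = s·A.
  So C⁻¹ = s⁻¹·A⁻¹.
  Combining: s·kat⁻¹·Bq⁻¹·W²·A⁻¹·C⁻¹·m = s · (s·mol⁻¹) · s · (kg²·m⁴·s⁻⁶) · A⁻¹ · (s⁻¹·A⁻¹) · m = kg²·m⁵·s⁻⁴·A⁻²·mol⁻¹.
Left is kg²·m⁵·s⁻⁵·A⁻²; right is kg²·m⁵·s⁻⁴·A⁻²·mol⁻¹ — different.

No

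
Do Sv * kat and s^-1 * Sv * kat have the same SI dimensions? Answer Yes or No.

No

Left side:
  Sv = J/kg (equivalent dose = energy per mass),
      = m²·s⁻².
  kat = mol/s = s⁻¹·mol (catalytic activity).
  Combining: Sv·kat = (m²·s⁻²) · (s⁻¹·mol) = m²·s⁻³·mol.
Right side:
  Sv = J/kg (equivalent dose = energy per mass),
      = m²·s⁻².
  kat = mol/s = s⁻¹·mol (catalytic activity).
  Combining: s⁻¹·Sv·kat = s⁻¹ · (m²·s⁻²) · (s⁻¹·mol) = m²·s⁻⁴·mol.
Left is m²·s⁻³·mol; right is m²·s⁻⁴·mol — different.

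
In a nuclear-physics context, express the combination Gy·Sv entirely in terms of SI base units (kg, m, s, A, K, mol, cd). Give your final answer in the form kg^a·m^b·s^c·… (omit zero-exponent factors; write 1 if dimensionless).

Gy = m²·s⁻².
Sv = m²·s⁻².
Combining: Gy·Sv = (m²·s⁻²) · (m²·s⁻²) = m⁴·s⁻⁴.

m⁴·s⁻⁴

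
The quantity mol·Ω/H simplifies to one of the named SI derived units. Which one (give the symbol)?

H = Wb/A (inductance = flux per current),
    = kg·m²·s⁻²·A⁻².
So H⁻¹ = kg⁻¹·m⁻²·s²·A².
Ω = V/A (resistance = voltage per current),
    = kg·m²·s⁻³·A⁻².
Combining: mol·H⁻¹·Ω = mol · (kg⁻¹·m⁻²·s²·A²) · (kg·m²·s⁻³·A⁻²) = s⁻¹·mol.
s⁻¹·mol is the base-SI form of the katal.

kat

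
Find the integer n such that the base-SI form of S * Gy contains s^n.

1

S = kg⁻¹·m⁻²·s³·A².
Gy = m²·s⁻².
Combining: S·Gy = (kg⁻¹·m⁻²·s³·A²) · (m²·s⁻²) = kg⁻¹·s·A².
The exponent of s is 1.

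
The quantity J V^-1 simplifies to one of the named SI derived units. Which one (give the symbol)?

J = kg·m²·s⁻².
V = kg·m²·s⁻³·A⁻¹.
So V⁻¹ = kg⁻¹·m⁻²·s³·A.
Combining: J·V⁻¹ = (kg·m²·s⁻²) · (kg⁻¹·m⁻²·s³·A) = s·A.
s·A is the base-SI form of the coulomb.

C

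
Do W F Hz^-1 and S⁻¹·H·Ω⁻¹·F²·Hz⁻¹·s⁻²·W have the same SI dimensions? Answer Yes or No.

Left side:
  W = J/s (power = energy per time),
      = kg·m²·s⁻³.
  F = C/V (capacitance = charge per voltage),
      = A·s/(kg·m²·s⁻³·A⁻¹) (substituting C and V),
      = kg⁻¹·m⁻²·s⁴·A².
  Hz = 1/s = s⁻¹ (frequency is cycles per second).
  So Hz⁻¹ = s.
  Combining: W·F·Hz⁻¹ = (kg·m²·s⁻³) · (kg⁻¹·m⁻²·s⁴·A²) · s = s²·A².
Right side:
  S = 1/Ω (conductance is reciprocal resistance),
      = kg⁻¹·m⁻²·s³·A².
  So S⁻¹ = kg·m²·s⁻³·A⁻².
  H = Wb/A (inductance = flux per current),
      = kg·m²·s⁻²·A⁻².
  Ω = V/A (resistance = voltage per current),
      = kg·m²·s⁻³·A⁻².
  So Ω⁻¹ = kg⁻¹·m⁻²·s³·A².
  F = C/V (capacitance = charge per voltage),
      = A·s/(kg·m²·s⁻³·A⁻¹) (substituting C and V),
      = kg⁻¹·m⁻²·s⁴·A².
  So F² = kg⁻²·m⁻⁴·s⁸·A⁴.
  Hz = 1/s = s⁻¹ (frequency is cycles per second).
  So Hz⁻¹ = s.
  W = J/s (power = energy per time),
      = kg·m²·s⁻³.
  Combining: S⁻¹·H·Ω⁻¹·F²·Hz⁻¹·s⁻²·W = (kg·m²·s⁻³·A⁻²) · (kg·m²·s⁻²·A⁻²) · (kg⁻¹·m⁻²·s³·A²) · (kg⁻²·m⁻⁴·s⁸·A⁴) · s · s⁻² · (kg·m²·s⁻³) = s²·A².
Both reduce to s²·A².

Yes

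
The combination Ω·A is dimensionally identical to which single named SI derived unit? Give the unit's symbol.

Ω = V/A (resistance = voltage per current),
    = kg·m²·s⁻³·A⁻².
Combining: Ω·A = (kg·m²·s⁻³·A⁻²) · A = kg·m²·s⁻³·A⁻¹.
kg·m²·s⁻³·A⁻¹ is the base-SI form of the volt.

V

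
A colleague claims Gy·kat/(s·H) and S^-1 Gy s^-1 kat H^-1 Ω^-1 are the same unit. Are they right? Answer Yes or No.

Yes

Left side:
  H = Wb/A (inductance = flux per current),
      = kg·m²·s⁻²·A⁻².
  So H⁻¹ = kg⁻¹·m⁻²·s²·A².
  Gy = J/kg (absorbed dose = energy per mass),
      = m²·s⁻².
  kat = mol/s = s⁻¹·mol (catalytic activity).
  Combining: s⁻¹·H⁻¹·Gy·kat = s⁻¹ · (kg⁻¹·m⁻²·s²·A²) · (m²·s⁻²) · (s⁻¹·mol) = kg⁻¹·s⁻²·A²·mol.
Right side:
  S = 1/Ω (conductance is reciprocal resistance),
      = kg⁻¹·m⁻²·s³·A².
  So S⁻¹ = kg·m²·s⁻³·A⁻².
  Gy = J/kg (absorbed dose = energy per mass),
      = m²·s⁻².
  kat = mol/s = s⁻¹·mol (catalytic activity).
  H = Wb/A (inductance = flux per current),
      = kg·m²·s⁻²·A⁻².
  So H⁻¹ = kg⁻¹·m⁻²·s²·A².
  Ω = V/A (resistance = voltage per current),
      = kg·m²·s⁻³·A⁻².
  So Ω⁻¹ = kg⁻¹·m⁻²·s³·A².
  Combining: S⁻¹·Gy·s⁻¹·kat·H⁻¹·Ω⁻¹ = (kg·m²·s⁻³·A⁻²) · (m²·s⁻²) · s⁻¹ · (s⁻¹·mol) · (kg⁻¹·m⁻²·s²·A²) · (kg⁻¹·m⁻²·s³·A²) = kg⁻¹·s⁻²·A²·mol.
Both reduce to kg⁻¹·s⁻²·A²·mol.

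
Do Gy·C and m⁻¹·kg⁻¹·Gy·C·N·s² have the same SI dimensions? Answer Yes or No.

Left side:
  Gy = J/kg (absorbed dose = energy per mass),
      = m²·s⁻².
  C = A·s = s·A (charge = current × time).
  Combining: Gy·C = (m²·s⁻²) · (s·A) = m²·s⁻¹·A.
Right side:
  Gy = J/kg (absorbed dose = energy per mass),
      = m²·s⁻².
  C = A·s = s·A (charge = current × time).
  N = kg·m/s² = kg·m·s⁻² (force = mass × acceleration).
  Combining: m⁻¹·kg⁻¹·Gy·C·N·s² = m⁻¹ · kg⁻¹ · (m²·s⁻²) · (s·A) · (kg·m·s⁻²) · s² = m²·s⁻¹·A.
Both reduce to m²·s⁻¹·A.

Yes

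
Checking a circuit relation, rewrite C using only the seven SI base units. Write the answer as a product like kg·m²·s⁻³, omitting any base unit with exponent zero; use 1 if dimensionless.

s·A

C = A·s = s·A (charge = current × time).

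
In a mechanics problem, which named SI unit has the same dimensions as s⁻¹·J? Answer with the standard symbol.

J = kg·m²·s⁻².
Combining: s⁻¹·J = s⁻¹ · (kg·m²·s⁻²) = kg·m²·s⁻³.
kg·m²·s⁻³ is the base-SI form of the watt.

W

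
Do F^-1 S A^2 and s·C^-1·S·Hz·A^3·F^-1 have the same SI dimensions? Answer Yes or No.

Left side:
  F = C/V (capacitance = charge per voltage),
      = A·s/(kg·m²·s⁻³·A⁻¹) (substituting C and V),
      = kg⁻¹·m⁻²·s⁴·A².
  So F⁻¹ = kg·m²·s⁻⁴·A⁻².
  S = 1/Ω (conductance is reciprocal resistance),
      = kg⁻¹·m⁻²·s³·A².
  Combining: F⁻¹·S·A² = (kg·m²·s⁻⁴·A⁻²) · (kg⁻¹·m⁻²·s³·A²) · A² = s⁻¹·A².
Right side:
  C = s·A.
  So C⁻¹ = s⁻¹·A⁻¹.
  S = kg⁻¹·m⁻²·s³·A².
  Hz = s⁻¹.
  F = kg⁻¹·m⁻²·s⁴·A².
  So F⁻¹ = kg·m²·s⁻⁴·A⁻².
  Combining: s·C⁻¹·S·Hz·A³·F⁻¹ = s · (s⁻¹·A⁻¹) · (kg⁻¹·m⁻²·s³·A²) · s⁻¹ · A³ · (kg·m²·s⁻⁴·A⁻²) = s⁻²·A².
Left is s⁻¹·A²; right is s⁻²·A² — different.

No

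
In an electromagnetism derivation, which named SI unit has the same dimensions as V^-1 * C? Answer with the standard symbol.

F

V = kg·m²·s⁻³·A⁻¹.
So V⁻¹ = kg⁻¹·m⁻²·s³·A.
C = s·A.
Combining: V⁻¹·C = (kg⁻¹·m⁻²·s³·A) · (s·A) = kg⁻¹·m⁻²·s⁴·A².
kg⁻¹·m⁻²·s⁴·A² is the base-SI form of the farad.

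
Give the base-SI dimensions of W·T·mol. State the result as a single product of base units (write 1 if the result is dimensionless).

W = kg·m²·s⁻³.
T = kg·s⁻²·A⁻¹.
Combining: W·T·mol = (kg·m²·s⁻³) · (kg·s⁻²·A⁻¹) · mol = kg²·m²·s⁻⁵·A⁻¹·mol.

kg²·m²·s⁻⁵·A⁻¹·mol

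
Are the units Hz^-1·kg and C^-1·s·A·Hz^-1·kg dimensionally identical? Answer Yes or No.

Yes

Left side:
  Hz = 1/s = s⁻¹ (frequency is cycles per second).
  So Hz⁻¹ = s.
  Combining: Hz⁻¹·kg = s · kg = kg·s.
Right side:
  C = A·s = s·A (charge = current × time).
  So C⁻¹ = s⁻¹·A⁻¹.
  Hz = 1/s = s⁻¹ (frequency is cycles per second).
  So Hz⁻¹ = s.
  Combining: C⁻¹·s·A·Hz⁻¹·kg = (s⁻¹·A⁻¹) · s · A · s · kg = kg·s.
Both reduce to kg·s.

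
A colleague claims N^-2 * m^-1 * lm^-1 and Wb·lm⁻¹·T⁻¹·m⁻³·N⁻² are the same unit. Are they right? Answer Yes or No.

Yes

Left side:
  N = kg·m·s⁻².
  So N⁻² = kg⁻²·m⁻²·s⁴.
  lm = cd.
  So lm⁻¹ = cd⁻¹.
  Combining: N⁻²·m⁻¹·lm⁻¹ = (kg⁻²·m⁻²·s⁴) · m⁻¹ · cd⁻¹ = kg⁻²·m⁻³·s⁴·cd⁻¹.
Right side:
  Wb = V·s (flux: a volt is a weber per second),
      = kg·m²·s⁻²·A⁻¹.
  lm = cd·sr = cd (luminous flux; sr is dimensionless).
  So lm⁻¹ = cd⁻¹.
  T = Wb/m² (flux density = flux per area),
      = kg·s⁻²·A⁻¹.
  So T⁻¹ = kg⁻¹·s²·A.
  N = kg·m/s² = kg·m·s⁻² (force = mass × acceleration).
  So N⁻² = kg⁻²·m⁻²·s⁴.
  Combining: Wb·lm⁻¹·T⁻¹·m⁻³·N⁻² = (kg·m²·s⁻²·A⁻¹) · cd⁻¹ · (kg⁻¹·s²·A) · m⁻³ · (kg⁻²·m⁻²·s⁴) = kg⁻²·m⁻³·s⁴·cd⁻¹.
Both reduce to kg⁻²·m⁻³·s⁴·cd⁻¹.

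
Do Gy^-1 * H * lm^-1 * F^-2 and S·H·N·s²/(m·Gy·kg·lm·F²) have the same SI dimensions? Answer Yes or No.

Left side:
  Gy = J/kg (absorbed dose = energy per mass),
      = m²·s⁻².
  So Gy⁻¹ = m⁻²·s².
  H = Wb/A (inductance = flux per current),
      = kg·m²·s⁻²·A⁻².
  lm = cd·sr = cd (luminous flux; sr is dimensionless).
  So lm⁻¹ = cd⁻¹.
  F = C/V (capacitance = charge per voltage),
      = A·s/(kg·m²·s⁻³·A⁻¹) (substituting C and V),
      = kg⁻¹·m⁻²·s⁴·A².
  So F⁻² = kg²·m⁴·s⁻⁸·A⁻⁴.
  Combining: Gy⁻¹·H·lm⁻¹·F⁻² = (m⁻²·s²) · (kg·m²·s⁻²·A⁻²) · cd⁻¹ · (kg²·m⁴·s⁻⁸·A⁻⁴) = kg³·m⁴·s⁻⁸·A⁻⁶·cd⁻¹.
Right side:
  S = kg⁻¹·m⁻²·s³·A².
  H = kg·m²·s⁻²·A⁻².
  Gy = m²·s⁻².
  So Gy⁻¹ = m⁻²·s².
  lm = cd.
  So lm⁻¹ = cd⁻¹.
  N = kg·m·s⁻².
  F = kg⁻¹·m⁻²·s⁴·A².
  So F⁻² = kg²·m⁴·s⁻⁸·A⁻⁴.
  Combining: m⁻¹·S·H·Gy⁻¹·kg⁻¹·lm⁻¹·N·F⁻²·s² = m⁻¹ · (kg⁻¹·m⁻²·s³·A²) · (kg·m²·s⁻²·A⁻²) · (m⁻²·s²) · kg⁻¹ · cd⁻¹ · (kg·m·s⁻²) · (kg²·m⁴·s⁻⁸·A⁻⁴) · s² = kg²·m²·s⁻⁵·A⁻⁴·cd⁻¹.
Left is kg³·m⁴·s⁻⁸·A⁻⁶·cd⁻¹; right is kg²·m²·s⁻⁵·A⁻⁴·cd⁻¹ — different.

No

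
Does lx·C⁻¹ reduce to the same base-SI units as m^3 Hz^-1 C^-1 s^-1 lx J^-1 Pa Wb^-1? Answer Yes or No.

No

Left side:
  lx = m⁻²·cd.
  C = s·A.
  So C⁻¹ = s⁻¹·A⁻¹.
  Combining: lx·C⁻¹ = (m⁻²·cd) · (s⁻¹·A⁻¹) = m⁻²·s⁻¹·A⁻¹·cd.
Right side:
  Hz = 1/s = s⁻¹ (frequency is cycles per second).
  So Hz⁻¹ = s.
  C = A·s = s·A (charge = current × time).
  So C⁻¹ = s⁻¹·A⁻¹.
  lx = lm/m² (illuminance = luminous flux per area),
      = m⁻²·cd.
  J = N·m (work = force × distance),
      = kg·m²·s⁻².
  So J⁻¹ = kg⁻¹·m⁻²·s².
  Pa = N/m² (pressure = force per area),
      = kg·m⁻¹·s⁻².
  Wb = V·s (flux: a volt is a weber per second),
      = kg·m²·s⁻²·A⁻¹.
  So Wb⁻¹ = kg⁻¹·m⁻²·s²·A.
  Combining: m³·Hz⁻¹·C⁻¹·s⁻¹·lx·J⁻¹·Pa·Wb⁻¹ = m³ · s · (s⁻¹·A⁻¹) · s⁻¹ · (m⁻²·cd) · (kg⁻¹·m⁻²·s²) · (kg·m⁻¹·s⁻²) · (kg⁻¹·m⁻²·s²·A) = kg⁻¹·m⁻⁴·s·cd.
Left is m⁻²·s⁻¹·A⁻¹·cd; right is kg⁻¹·m⁻⁴·s·cd — different.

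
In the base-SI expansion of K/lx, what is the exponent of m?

2

lx = lm/m² (illuminance = luminous flux per area),
    = m⁻²·cd.
So lx⁻¹ = m²·cd⁻¹.
Combining: lx⁻¹·K = (m²·cd⁻¹) · K = m²·K·cd⁻¹.
The exponent of m is 2.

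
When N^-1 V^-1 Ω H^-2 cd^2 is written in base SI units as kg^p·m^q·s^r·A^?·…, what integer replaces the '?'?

3

N = kg·m·s⁻².
So N⁻¹ = kg⁻¹·m⁻¹·s².
V = kg·m²·s⁻³·A⁻¹.
So V⁻¹ = kg⁻¹·m⁻²·s³·A.
Ω = kg·m²·s⁻³·A⁻².
H = kg·m²·s⁻²·A⁻².
So H⁻² = kg⁻²·m⁻⁴·s⁴·A⁴.
Combining: N⁻¹·V⁻¹·Ω·H⁻²·cd² = (kg⁻¹·m⁻¹·s²) · (kg⁻¹·m⁻²·s³·A) · (kg·m²·s⁻³·A⁻²) · (kg⁻²·m⁻⁴·s⁴·A⁴) · cd² = kg⁻³·m⁻⁵·s⁶·A³·cd².
The exponent of A is 3.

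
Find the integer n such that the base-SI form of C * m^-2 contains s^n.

1

C = s·A.
Combining: C·m⁻² = (s·A) · m⁻² = m⁻²·s·A.
The exponent of s is 1.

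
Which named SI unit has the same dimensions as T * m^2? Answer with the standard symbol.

T = Wb/m² (flux density = flux per area),
    = kg·s⁻²·A⁻¹.
Combining: T·m² = (kg·s⁻²·A⁻¹) · m² = kg·m²·s⁻²·A⁻¹.
kg·m²·s⁻²·A⁻¹ is the base-SI form of the weber.

Wb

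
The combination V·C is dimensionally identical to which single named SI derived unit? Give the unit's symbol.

J

V = kg·m²·s⁻³·A⁻¹.
C = s·A.
Combining: V·C = (kg·m²·s⁻³·A⁻¹) · (s·A) = kg·m²·s⁻².
kg·m²·s⁻² is the base-SI form of the joule.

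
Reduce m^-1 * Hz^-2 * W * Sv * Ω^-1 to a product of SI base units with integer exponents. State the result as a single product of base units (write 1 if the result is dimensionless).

m·A²

Hz = s⁻¹.
So Hz⁻² = s².
W = kg·m²·s⁻³.
Sv = m²·s⁻².
Ω = kg·m²·s⁻³·A⁻².
So Ω⁻¹ = kg⁻¹·m⁻²·s³·A².
Combining: m⁻¹·Hz⁻²·W·Sv·Ω⁻¹ = m⁻¹ · s² · (kg·m²·s⁻³) · (m²·s⁻²) · (kg⁻¹·m⁻²·s³·A²) = m·A².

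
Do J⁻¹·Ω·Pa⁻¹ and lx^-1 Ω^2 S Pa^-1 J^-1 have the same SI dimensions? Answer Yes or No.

Left side:
  J = N·m (work = force × distance),
      = kg·m²·s⁻².
  So J⁻¹ = kg⁻¹·m⁻²·s².
  Ω = V/A (resistance = voltage per current),
      = kg·m²·s⁻³·A⁻².
  Pa = N/m² (pressure = force per area),
      = kg·m⁻¹·s⁻².
  So Pa⁻¹ = kg⁻¹·m·s².
  Combining: J⁻¹·Ω·Pa⁻¹ = (kg⁻¹·m⁻²·s²) · (kg·m²·s⁻³·A⁻²) · (kg⁻¹·m·s²) = kg⁻¹·m·s·A⁻².
Right side:
  lx = lm/m² (illuminance = luminous flux per area),
      = m⁻²·cd.
  So lx⁻¹ = m²·cd⁻¹.
  Ω = V/A (resistance = voltage per current),
      = kg·m²·s⁻³·A⁻².
  So Ω² = kg²·m⁴·s⁻⁶·A⁻⁴.
  S = 1/Ω (conductance is reciprocal resistance),
      = kg⁻¹·m⁻²·s³·A².
  Pa = N/m² (pressure = force per area),
      = kg·m⁻¹·s⁻².
  So Pa⁻¹ = kg⁻¹·m·s².
  J = N·m (work = force × distance),
      = kg·m²·s⁻².
  So J⁻¹ = kg⁻¹·m⁻²·s².
  Combining: lx⁻¹·Ω²·S·Pa⁻¹·J⁻¹ = (m²·cd⁻¹) · (kg²·m⁴·s⁻⁶·A⁻⁴) · (kg⁻¹·m⁻²·s³·A²) · (kg⁻¹·m·s²) · (kg⁻¹·m⁻²·s²) = kg⁻¹·m³·s·A⁻²·cd⁻¹.
Left is kg⁻¹·m·s·A⁻²; right is kg⁻¹·m³·s·A⁻²·cd⁻¹ — different.

No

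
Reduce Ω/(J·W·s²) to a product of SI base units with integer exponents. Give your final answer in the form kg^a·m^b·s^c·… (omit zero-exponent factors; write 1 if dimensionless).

kg⁻¹·m⁻²·A⁻²

Ω = V/A (resistance = voltage per current),
    = kg·m²·s⁻³·A⁻².
J = N·m (work = force × distance),
    = kg·m²·s⁻².
So J⁻¹ = kg⁻¹·m⁻²·s².
W = J/s (power = energy per time),
    = kg·m²·s⁻³.
So W⁻¹ = kg⁻¹·m⁻²·s³.
Combining: Ω·J⁻¹·W⁻¹·s⁻² = (kg·m²·s⁻³·A⁻²) · (kg⁻¹·m⁻²·s²) · (kg⁻¹·m⁻²·s³) · s⁻² = kg⁻¹·m⁻²·A⁻².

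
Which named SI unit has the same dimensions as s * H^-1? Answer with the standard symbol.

H = Wb/A (inductance = flux per current),
    = kg·m²·s⁻²·A⁻².
So H⁻¹ = kg⁻¹·m⁻²·s²·A².
Combining: s·H⁻¹ = s · (kg⁻¹·m⁻²·s²·A²) = kg⁻¹·m⁻²·s³·A².
kg⁻¹·m⁻²·s³·A² is the base-SI form of the siemens.

S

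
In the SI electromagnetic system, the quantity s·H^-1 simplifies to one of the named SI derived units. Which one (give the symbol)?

S

H = kg·m²·s⁻²·A⁻².
So H⁻¹ = kg⁻¹·m⁻²·s²·A².
Combining: s·H⁻¹ = s · (kg⁻¹·m⁻²·s²·A²) = kg⁻¹·m⁻²·s³·A².
kg⁻¹·m⁻²·s³·A² is the base-SI form of the siemens.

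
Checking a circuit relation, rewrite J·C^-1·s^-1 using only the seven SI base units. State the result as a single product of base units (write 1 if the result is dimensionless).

kg·m²·s⁻⁴·A⁻¹

J = N·m (work = force × distance),
    = kg·m²·s⁻².
C = A·s = s·A (charge = current × time).
So C⁻¹ = s⁻¹·A⁻¹.
Combining: J·C⁻¹·s⁻¹ = (kg·m²·s⁻²) · (s⁻¹·A⁻¹) · s⁻¹ = kg·m²·s⁻⁴·A⁻¹.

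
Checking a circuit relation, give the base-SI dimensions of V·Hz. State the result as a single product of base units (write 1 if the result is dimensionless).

kg·m²·s⁻⁴·A⁻¹

V = W/A (potential = power per current),
    = kg·m²·s⁻³·A⁻¹.
Hz = 1/s = s⁻¹ (frequency is cycles per second).
Combining: V·Hz = (kg·m²·s⁻³·A⁻¹) · s⁻¹ = kg·m²·s⁻⁴·A⁻¹.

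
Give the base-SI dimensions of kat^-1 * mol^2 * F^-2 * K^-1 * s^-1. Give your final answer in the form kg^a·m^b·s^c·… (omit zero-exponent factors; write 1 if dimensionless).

kg²·m⁴·s⁻⁸·A⁻⁴·K⁻¹·mol

kat = mol/s = s⁻¹·mol (catalytic activity).
So kat⁻¹ = s·mol⁻¹.
F = C/V (capacitance = charge per voltage),
    = A·s/(kg·m²·s⁻³·A⁻¹) (substituting C and V),
    = kg⁻¹·m⁻²·s⁴·A².
So F⁻² = kg²·m⁴·s⁻⁸·A⁻⁴.
Combining: kat⁻¹·mol²·F⁻²·K⁻¹·s⁻¹ = (s·mol⁻¹) · mol² · (kg²·m⁴·s⁻⁸·A⁻⁴) · K⁻¹ · s⁻¹ = kg²·m⁴·s⁻⁸·A⁻⁴·K⁻¹·mol.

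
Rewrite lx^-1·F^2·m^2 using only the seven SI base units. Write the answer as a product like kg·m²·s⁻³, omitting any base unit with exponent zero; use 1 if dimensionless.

lx = lm/m² (illuminance = luminous flux per area),
    = m⁻²·cd.
So lx⁻¹ = m²·cd⁻¹.
F = C/V (capacitance = charge per voltage),
    = A·s/(kg·m²·s⁻³·A⁻¹) (substituting C and V),
    = kg⁻¹·m⁻²·s⁴·A².
So F² = kg⁻²·m⁻⁴·s⁸·A⁴.
Combining: lx⁻¹·F²·m² = (m²·cd⁻¹) · (kg⁻²·m⁻⁴·s⁸·A⁴) · m² = kg⁻²·s⁸·A⁴·cd⁻¹.

kg⁻²·s⁸·A⁴·cd⁻¹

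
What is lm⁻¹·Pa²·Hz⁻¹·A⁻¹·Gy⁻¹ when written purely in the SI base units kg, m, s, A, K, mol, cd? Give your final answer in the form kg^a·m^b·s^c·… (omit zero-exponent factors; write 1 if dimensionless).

lm = cd.
So lm⁻¹ = cd⁻¹.
Pa = kg·m⁻¹·s⁻².
So Pa² = kg²·m⁻²·s⁻⁴.
Hz = s⁻¹.
So Hz⁻¹ = s.
Gy = m²·s⁻².
So Gy⁻¹ = m⁻²·s².
Combining: lm⁻¹·Pa²·Hz⁻¹·A⁻¹·Gy⁻¹ = cd⁻¹ · (kg²·m⁻²·s⁻⁴) · s · A⁻¹ · (m⁻²·s²) = kg²·m⁻⁴·s⁻¹·A⁻¹·cd⁻¹.

kg²·m⁻⁴·s⁻¹·A⁻¹·cd⁻¹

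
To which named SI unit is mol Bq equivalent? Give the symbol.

Bq = 1/s = s⁻¹ (activity is decays per second).
Combining: mol·Bq = mol · s⁻¹ = s⁻¹·mol.
s⁻¹·mol is the base-SI form of the katal.

kat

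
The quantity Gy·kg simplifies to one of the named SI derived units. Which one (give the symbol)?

Gy = J/kg (absorbed dose = energy per mass),
    = m²·s⁻².
Combining: Gy·kg = (m²·s⁻²) · kg = kg·m²·s⁻².
kg·m²·s⁻² is the base-SI form of the joule.

J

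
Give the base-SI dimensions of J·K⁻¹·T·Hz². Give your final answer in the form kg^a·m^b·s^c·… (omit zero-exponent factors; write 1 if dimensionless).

kg²·m²·s⁻⁶·A⁻¹·K⁻¹

J = N·m (work = force × distance),
    = kg·m²·s⁻².
T = Wb/m² (flux density = flux per area),
    = kg·s⁻²·A⁻¹.
Hz = 1/s = s⁻¹ (frequency is cycles per second).
So Hz² = s⁻².
Combining: J·K⁻¹·T·Hz² = (kg·m²·s⁻²) · K⁻¹ · (kg·s⁻²·A⁻¹) · s⁻² = kg²·m²·s⁻⁶·A⁻¹·K⁻¹.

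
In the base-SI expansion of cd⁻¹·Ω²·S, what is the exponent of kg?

Ω = V/A (resistance = voltage per current),
    = kg·m²·s⁻³·A⁻².
So Ω² = kg²·m⁴·s⁻⁶·A⁻⁴.
S = 1/Ω (conductance is reciprocal resistance),
    = kg⁻¹·m⁻²·s³·A².
Combining: cd⁻¹·Ω²·S = cd⁻¹ · (kg²·m⁴·s⁻⁶·A⁻⁴) · (kg⁻¹·m⁻²·s³·A²) = kg·m²·s⁻³·A⁻²·cd⁻¹.
The exponent of kg is 1.

1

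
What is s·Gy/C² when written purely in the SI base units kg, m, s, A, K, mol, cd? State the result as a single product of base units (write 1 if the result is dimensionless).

m²·s⁻³·A⁻²

C = A·s = s·A (charge = current × time).
So C⁻² = s⁻²·A⁻².
Gy = J/kg (absorbed dose = energy per mass),
    = m²·s⁻².
Combining: C⁻²·s·Gy = (s⁻²·A⁻²) · s · (m²·s⁻²) = m²·s⁻³·A⁻².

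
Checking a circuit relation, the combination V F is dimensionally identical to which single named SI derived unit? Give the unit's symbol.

V = kg·m²·s⁻³·A⁻¹.
F = kg⁻¹·m⁻²·s⁴·A².
Combining: V·F = (kg·m²·s⁻³·A⁻¹) · (kg⁻¹·m⁻²·s⁴·A²) = s·A.
s·A is the base-SI form of the coulomb.

C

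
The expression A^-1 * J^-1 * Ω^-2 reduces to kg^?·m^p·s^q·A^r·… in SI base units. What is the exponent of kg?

J = N·m (work = force × distance),
    = kg·m²·s⁻².
So J⁻¹ = kg⁻¹·m⁻²·s².
Ω = V/A (resistance = voltage per current),
    = kg·m²·s⁻³·A⁻².
So Ω⁻² = kg⁻²·m⁻⁴·s⁶·A⁴.
Combining: A⁻¹·J⁻¹·Ω⁻² = A⁻¹ · (kg⁻¹·m⁻²·s²) · (kg⁻²·m⁻⁴·s⁶·A⁴) = kg⁻³·m⁻⁶·s⁸·A³.
The exponent of kg is -3.

-3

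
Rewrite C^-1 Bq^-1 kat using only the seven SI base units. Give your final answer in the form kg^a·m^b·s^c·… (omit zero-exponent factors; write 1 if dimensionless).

C = A·s = s·A (charge = current × time).
So C⁻¹ = s⁻¹·A⁻¹.
Bq = 1/s = s⁻¹ (activity is decays per second).
So Bq⁻¹ = s.
kat = mol/s = s⁻¹·mol (catalytic activity).
Combining: C⁻¹·Bq⁻¹·kat = (s⁻¹·A⁻¹) · s · (s⁻¹·mol) = s⁻¹·A⁻¹·mol.

s⁻¹·A⁻¹·mol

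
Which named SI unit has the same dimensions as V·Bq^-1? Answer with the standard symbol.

Wb

V = kg·m²·s⁻³·A⁻¹.
Bq = s⁻¹.
So Bq⁻¹ = s.
Combining: V·Bq⁻¹ = (kg·m²·s⁻³·A⁻¹) · s = kg·m²·s⁻²·A⁻¹.
kg·m²·s⁻²·A⁻¹ is the base-SI form of the weber.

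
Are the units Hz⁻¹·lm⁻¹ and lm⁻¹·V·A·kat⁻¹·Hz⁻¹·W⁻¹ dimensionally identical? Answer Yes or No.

Left side:
  Hz = 1/s = s⁻¹ (frequency is cycles per second).
  So Hz⁻¹ = s.
  lm = cd·sr = cd (luminous flux; sr is dimensionless).
  So lm⁻¹ = cd⁻¹.
  Combining: Hz⁻¹·lm⁻¹ = s · cd⁻¹ = s·cd⁻¹.
Right side:
  lm = cd.
  So lm⁻¹ = cd⁻¹.
  V = kg·m²·s⁻³·A⁻¹.
  kat = s⁻¹·mol.
  So kat⁻¹ = s·mol⁻¹.
  Hz = s⁻¹.
  So Hz⁻¹ = s.
  W = kg·m²·s⁻³.
  So W⁻¹ = kg⁻¹·m⁻²·s³.
  Combining: lm⁻¹·V·A·kat⁻¹·Hz⁻¹·W⁻¹ = cd⁻¹ · (kg·m²·s⁻³·A⁻¹) · A · (s·mol⁻¹) · s · (kg⁻¹·m⁻²·s³) = s²·mol⁻¹·cd⁻¹.
Left is s·cd⁻¹; right is s²·mol⁻¹·cd⁻¹ — different.

No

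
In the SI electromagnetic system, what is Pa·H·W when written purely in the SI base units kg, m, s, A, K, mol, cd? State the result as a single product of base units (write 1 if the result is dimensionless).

Pa = kg·m⁻¹·s⁻².
H = kg·m²·s⁻²·A⁻².
W = kg·m²·s⁻³.
Combining: Pa·H·W = (kg·m⁻¹·s⁻²) · (kg·m²·s⁻²·A⁻²) · (kg·m²·s⁻³) = kg³·m³·s⁻⁷·A⁻².

kg³·m³·s⁻⁷·A⁻²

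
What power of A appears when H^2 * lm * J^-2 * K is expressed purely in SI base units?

H = Wb/A (inductance = flux per current),
    = kg·m²·s⁻²·A⁻².
So H² = kg²·m⁴·s⁻⁴·A⁻⁴.
lm = cd·sr = cd (luminous flux; sr is dimensionless).
J = N·m (work = force × distance),
    = kg·m²·s⁻².
So J⁻² = kg⁻²·m⁻⁴·s⁴.
Combining: H²·lm·J⁻²·K = (kg²·m⁴·s⁻⁴·A⁻⁴) · cd · (kg⁻²·m⁻⁴·s⁴) · K = A⁻⁴·K·cd.
The exponent of A is -4.

-4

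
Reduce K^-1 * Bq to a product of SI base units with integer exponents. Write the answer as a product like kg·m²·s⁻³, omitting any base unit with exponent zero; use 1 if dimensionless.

Bq = s⁻¹.
Combining: K⁻¹·Bq = K⁻¹ · s⁻¹ = s⁻¹·K⁻¹.

s⁻¹·K⁻¹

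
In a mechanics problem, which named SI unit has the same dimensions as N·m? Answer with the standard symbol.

J

N = kg·m/s² = kg·m·s⁻² (force = mass × acceleration).
Combining: N·m = (kg·m·s⁻²) · m = kg·m²·s⁻².
kg·m²·s⁻² is the base-SI form of the joule.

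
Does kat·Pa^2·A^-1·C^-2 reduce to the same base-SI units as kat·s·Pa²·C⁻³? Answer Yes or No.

Left side:
  kat = mol/s = s⁻¹·mol (catalytic activity).
  Pa = N/m² (pressure = force per area),
      = kg·m⁻¹·s⁻².
  So Pa² = kg²·m⁻²·s⁻⁴.
  C = A·s = s·A (charge = current × time).
  So C⁻² = s⁻²·A⁻².
  Combining: kat·Pa²·A⁻¹·C⁻² = (s⁻¹·mol) · (kg²·m⁻²·s⁻⁴) · A⁻¹ · (s⁻²·A⁻²) = kg²·m⁻²·s⁻⁷·A⁻³·mol.
Right side:
  kat = s⁻¹·mol.
  Pa = kg·m⁻¹·s⁻².
  So Pa² = kg²·m⁻²·s⁻⁴.
  C = s·A.
  So C⁻³ = s⁻³·A⁻³.
  Combining: kat·s·Pa²·C⁻³ = (s⁻¹·mol) · s · (kg²·m⁻²·s⁻⁴) · (s⁻³·A⁻³) = kg²·m⁻²·s⁻⁷·A⁻³·mol.
Both reduce to kg²·m⁻²·s⁻⁷·A⁻³·mol.

Yes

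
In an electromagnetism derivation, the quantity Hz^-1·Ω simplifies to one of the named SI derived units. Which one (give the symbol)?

H

Hz = 1/s = s⁻¹ (frequency is cycles per second).
So Hz⁻¹ = s.
Ω = V/A (resistance = voltage per current),
    = kg·m²·s⁻³·A⁻².
Combining: Hz⁻¹·Ω = s · (kg·m²·s⁻³·A⁻²) = kg·m²·s⁻²·A⁻².
kg·m²·s⁻²·A⁻² is the base-SI form of the henry.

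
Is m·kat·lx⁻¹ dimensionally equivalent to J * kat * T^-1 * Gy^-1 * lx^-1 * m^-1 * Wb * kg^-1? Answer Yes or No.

Left side:
  kat = s⁻¹·mol.
  lx = m⁻²·cd.
  So lx⁻¹ = m²·cd⁻¹.
  Combining: m·kat·lx⁻¹ = m · (s⁻¹·mol) · (m²·cd⁻¹) = m³·s⁻¹·mol·cd⁻¹.
Right side:
  J = N·m (work = force × distance),
      = kg·m²·s⁻².
  kat = mol/s = s⁻¹·mol (catalytic activity).
  T = Wb/m² (flux density = flux per area),
      = kg·s⁻²·A⁻¹.
  So T⁻¹ = kg⁻¹·s²·A.
  Gy = J/kg (absorbed dose = energy per mass),
      = m²·s⁻².
  So Gy⁻¹ = m⁻²·s².
  lx = lm/m² (illuminance = luminous flux per area),
      = m⁻²·cd.
  So lx⁻¹ = m²·cd⁻¹.
  Wb = V·s (flux: a volt is a weber per second),
      = kg·m²·s⁻²·A⁻¹.
  Combining: J·kat·T⁻¹·Gy⁻¹·lx⁻¹·m⁻¹·Wb·kg⁻¹ = (kg·m²·s⁻²) · (s⁻¹·mol) · (kg⁻¹·s²·A) · (m⁻²·s²) · (m²·cd⁻¹) · m⁻¹ · (kg·m²·s⁻²·A⁻¹) · kg⁻¹ = m³·s⁻¹·mol·cd⁻¹.
Both reduce to m³·s⁻¹·mol·cd⁻¹.

Yes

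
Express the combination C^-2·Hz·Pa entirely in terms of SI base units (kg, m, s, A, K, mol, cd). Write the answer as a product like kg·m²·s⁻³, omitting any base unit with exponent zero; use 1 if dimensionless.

kg·m⁻¹·s⁻⁵·A⁻²

C = A·s = s·A (charge = current × time).
So C⁻² = s⁻²·A⁻².
Hz = 1/s = s⁻¹ (frequency is cycles per second).
Pa = N/m² (pressure = force per area),
    = kg·m⁻¹·s⁻².
Combining: C⁻²·Hz·Pa = (s⁻²·A⁻²) · s⁻¹ · (kg·m⁻¹·s⁻²) = kg·m⁻¹·s⁻⁵·A⁻².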